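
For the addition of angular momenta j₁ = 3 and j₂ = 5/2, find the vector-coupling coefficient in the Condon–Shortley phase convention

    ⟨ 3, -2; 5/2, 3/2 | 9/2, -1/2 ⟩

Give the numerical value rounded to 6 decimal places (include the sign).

−√(361/1386) = -0.510355

√[10·1!5!4!/11! · 1!5!4!1!4!5!] = √(460800/77)
  +(−1)^0/∏(0,1,5,4,0,0)! = 1/2880  (running 1/2880)
  +(−1)^1/∏(1,0,4,3,1,1)! = -1/144  (running -19/2880)
⟨..|..⟩ = √(460800/77)·(-19/2880) = -0.510355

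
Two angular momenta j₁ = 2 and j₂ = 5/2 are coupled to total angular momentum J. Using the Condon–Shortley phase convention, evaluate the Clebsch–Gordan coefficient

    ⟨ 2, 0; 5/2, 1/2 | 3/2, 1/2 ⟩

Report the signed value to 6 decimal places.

+0.239046  (= +√(2/35))

triangle: 3!·1!·2!/7! = 12/5040
(j±m)!: 2!·2!·3!·2!·2!·1! = 96
prefactor² = (2J+1)·Δ·N² = 32/35
  k=1: −1/(1!·2!·1!·2!·0!·0!) = -1/4
  k=2: +1/(2!·1!·0!·1!·1!·1!) = 1/2
Σ = 1/4  ⇒  CG² = 32/35·1/4² = 2/35
CG = +√(2/35) = +0.239046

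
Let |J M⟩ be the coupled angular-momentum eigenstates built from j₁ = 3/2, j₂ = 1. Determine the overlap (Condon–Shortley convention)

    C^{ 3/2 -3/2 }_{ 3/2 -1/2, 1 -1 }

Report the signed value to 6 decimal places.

+0.632456

triangle: 1!·2!·1!/5! = 2/120
(j±m)!: 1!·2!·0!·2!·0!·3! = 24
prefactor² = (2J+1)·Δ·N² = 8/5
  k=0: +1/(0!·1!·2!·0!·0!·1!) = 1/2
Σ = 1/2  ⇒  CG² = 8/5·1/2² = 2/5
CG = +√(2/5) = +0.632456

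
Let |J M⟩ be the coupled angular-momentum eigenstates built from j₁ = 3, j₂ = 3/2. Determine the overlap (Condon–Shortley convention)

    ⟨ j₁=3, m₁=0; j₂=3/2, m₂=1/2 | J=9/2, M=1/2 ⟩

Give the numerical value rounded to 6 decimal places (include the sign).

+√(10/21) ≈ +0.690066

j₁+j₂−J=0  J+j₁−j₂=6  J−j₁+j₂=3  j₁+j₂+J+1=10
(j₁±m₁, j₂±m₂, J±M) = (3,3,2,1,5,4)
P² = 17280/7
sum k=0..0:
  [0] +1/72 = 1/72
S = 1/72
C² = P²·S² = 10/21 ; C = +0.690066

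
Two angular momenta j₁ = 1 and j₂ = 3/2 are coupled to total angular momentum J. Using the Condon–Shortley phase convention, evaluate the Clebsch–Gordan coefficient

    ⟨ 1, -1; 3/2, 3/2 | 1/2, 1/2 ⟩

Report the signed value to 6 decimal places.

+0.707107

triangle: 2!*0!*1!/4! = 2/24
(j±m)!: 0!*2!*3!*0!*1!*0! = 12
prefactor² = (2J+1)*Δ*N² = 2
  k=2: +1/(2!*0!*0!*1!*0!*0!) = 1/2
Σ = 1/2  ⇒  CG² = 2*1/2² = 1/2
CG = +√(1/2) = +0.707107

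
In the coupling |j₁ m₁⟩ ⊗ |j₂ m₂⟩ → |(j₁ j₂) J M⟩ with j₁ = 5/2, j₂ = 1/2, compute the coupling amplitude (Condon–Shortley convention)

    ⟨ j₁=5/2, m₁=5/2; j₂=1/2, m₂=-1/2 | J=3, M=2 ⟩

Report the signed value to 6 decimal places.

+0.408248  (= +√(1/6))

triangle: 0!×5!×1!/7! = 120/5040
(j±m)!: 5!×0!×0!×1!×5!×1! = 14400
prefactor² = (2J+1)×Δ×N² = 2400
  k=0: +1/(0!×0!×0!×0!×5!×1!) = 1/120
Σ = 1/120  ⇒  CG² = 2400×1/120² = 1/6
CG = +√(1/6) = +0.408248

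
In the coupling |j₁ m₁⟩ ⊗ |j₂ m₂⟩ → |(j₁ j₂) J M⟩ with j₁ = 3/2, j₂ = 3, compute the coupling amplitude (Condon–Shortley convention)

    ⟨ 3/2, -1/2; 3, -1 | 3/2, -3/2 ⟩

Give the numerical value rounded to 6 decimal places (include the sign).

j₁+j₂−J=3  J+j₁−j₂=0  J−j₁+j₂=3  j₁+j₂+J+1=7
(j₁±m₁, j₂±m₂, J±M) = (1,2,2,4,0,3)
P² = 576/35
sum k=2..2:
  [2] +1/12 = 1/12
S = 1/12
C² = P²·S² = 4/35 ; C = +0.338062

+0.338062  (= +√(4/35))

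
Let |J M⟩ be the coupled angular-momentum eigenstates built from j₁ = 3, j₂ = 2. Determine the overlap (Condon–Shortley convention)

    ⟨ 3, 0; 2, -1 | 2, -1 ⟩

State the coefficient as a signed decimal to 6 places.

−√(2/7) = -0.534522

j₁+j₂−J=3  J+j₁−j₂=3  J−j₁+j₂=1  j₁+j₂+J+1=8
(j₁±m₁, j₂±m₂, J±M) = (3,3,1,3,1,3)
P² = 81/14
sum k=0..1:
  [0] +1/36 = 1/36
  [1] −1/4 = -1/4
S = -2/9
C² = P²·S² = 2/7 ; C = -0.534522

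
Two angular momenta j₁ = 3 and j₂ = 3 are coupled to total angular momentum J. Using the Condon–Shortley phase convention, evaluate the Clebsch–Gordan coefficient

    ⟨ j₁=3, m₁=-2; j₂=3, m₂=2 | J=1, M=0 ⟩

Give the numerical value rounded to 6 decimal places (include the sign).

+0.377964

j₁+j₂−J=5  J+j₁−j₂=1  J−j₁+j₂=1  j₁+j₂+J+1=8
(j₁±m₁, j₂±m₂, J±M) = (1,5,5,1,1,1)
P² = 900/7
sum k=4..5:
  [4] +1/24 = 1/24
  [5] −1/120 = -1/120
S = 1/30
C² = P²·S² = 1/7 ; C = +0.377964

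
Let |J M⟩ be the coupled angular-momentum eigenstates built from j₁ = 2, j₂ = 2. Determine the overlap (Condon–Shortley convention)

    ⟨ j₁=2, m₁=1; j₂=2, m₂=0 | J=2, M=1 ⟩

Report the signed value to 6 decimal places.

√[5·2!2!2!/7! · 3!1!2!2!3!1!] = √(8/7)
  +(−1)^0/∏(0,2,1,2,1,0)! = 1/4  (running 1/4)
  +(−1)^1/∏(1,1,0,1,2,1)! = -1/2  (running -1/4)
⟨..|..⟩ = √(8/7)·(-1/4) = -0.267261

-0.267261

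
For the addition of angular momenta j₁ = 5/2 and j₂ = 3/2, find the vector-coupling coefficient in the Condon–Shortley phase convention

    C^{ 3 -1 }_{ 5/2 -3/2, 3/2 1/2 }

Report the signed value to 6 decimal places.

j₁+j₂−J=1  J+j₁−j₂=4  J−j₁+j₂=2  j₁+j₂+J+1=8
(j₁±m₁, j₂±m₂, J±M) = (1,4,2,1,2,4)
P² = 96/5
sum k=0..1:
  [0] +1/48 = 1/48
  [1] −1/6 = -1/6
S = -7/48
C² = P²·S² = 49/120 ; C = -0.639010

-0.639010  (= −√(49/120))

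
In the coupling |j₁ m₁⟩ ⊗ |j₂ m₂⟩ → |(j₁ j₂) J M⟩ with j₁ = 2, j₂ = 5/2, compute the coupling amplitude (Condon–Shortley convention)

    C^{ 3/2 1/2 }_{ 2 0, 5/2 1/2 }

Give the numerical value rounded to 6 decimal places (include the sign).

+0.239046  (= +√(2/35))

triangle: 3!×1!×2!/7! = 12/5040
(j±m)!: 2!×2!×3!×2!×2!×1! = 96
prefactor² = (2J+1)×Δ×N² = 32/35
  k=1: −1/(1!×2!×1!×2!×0!×0!) = -1/4
  k=2: +1/(2!×1!×0!×1!×1!×1!) = 1/2
Σ = 1/4  ⇒  CG² = 32/35×1/4² = 2/35
CG = +√(2/35) = +0.239046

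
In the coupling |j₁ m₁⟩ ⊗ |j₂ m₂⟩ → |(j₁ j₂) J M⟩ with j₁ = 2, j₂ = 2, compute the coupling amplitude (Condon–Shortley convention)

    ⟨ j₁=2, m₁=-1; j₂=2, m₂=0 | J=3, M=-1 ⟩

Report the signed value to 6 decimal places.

j₁+j₂−J=1  J+j₁−j₂=3  J−j₁+j₂=3  j₁+j₂+J+1=8
(j₁±m₁, j₂±m₂, J±M) = (1,3,2,2,2,4)
P² = 36/5
sum k=0..1:
  [0] +1/12 = 1/12
  [1] −1/4 = -1/4
S = -1/6
C² = P²·S² = 1/5 ; C = -0.447214

−√(1/5) ≈ -0.447214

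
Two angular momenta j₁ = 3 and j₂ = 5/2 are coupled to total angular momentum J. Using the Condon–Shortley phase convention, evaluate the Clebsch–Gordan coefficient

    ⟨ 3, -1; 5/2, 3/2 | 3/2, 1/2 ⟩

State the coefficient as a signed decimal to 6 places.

−√(7/30) = -0.483046

√[4·4!2!1!/8! · 2!4!4!1!2!1!] = √(384/35)
  +(−1)^3/∏(3,1,1,1,1,0)! = -1/6  (running -1/6)
  +(−1)^4/∏(4,0,0,0,2,1)! = 1/48  (running -7/48)
⟨..|..⟩ = √(384/35)·(-7/48) = -0.483046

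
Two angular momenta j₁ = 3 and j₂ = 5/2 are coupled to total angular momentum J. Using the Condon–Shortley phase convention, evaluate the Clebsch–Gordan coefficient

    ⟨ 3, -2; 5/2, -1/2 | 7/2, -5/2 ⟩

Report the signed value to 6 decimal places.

−√(2/63) = -0.178174

j₁+j₂−J=2  J+j₁−j₂=4  J−j₁+j₂=3  j₁+j₂+J+1=10
(j₁±m₁, j₂±m₂, J±M) = (1,5,2,3,1,6)
P² = 4608/7
sum k=1..2:
  [1] −1/48 = -1/48
  [2] +1/72 = 1/72
S = -1/144
C² = P²·S² = 2/63 ; C = -0.178174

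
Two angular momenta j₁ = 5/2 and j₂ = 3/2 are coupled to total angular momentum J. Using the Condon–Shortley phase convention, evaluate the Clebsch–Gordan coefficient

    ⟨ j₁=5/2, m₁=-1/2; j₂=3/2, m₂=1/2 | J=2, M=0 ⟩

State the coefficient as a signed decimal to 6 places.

√[5·2!3!1!/7! · 2!3!2!1!2!2!] = √(8/7)
  +(−1)^1/∏(1,1,2,1,1,0)! = -1/2  (running -1/2)
  +(−1)^2/∏(2,0,1,0,2,1)! = 1/4  (running -1/4)
⟨..|..⟩ = √(8/7)·(-1/4) = -0.267261

-0.267261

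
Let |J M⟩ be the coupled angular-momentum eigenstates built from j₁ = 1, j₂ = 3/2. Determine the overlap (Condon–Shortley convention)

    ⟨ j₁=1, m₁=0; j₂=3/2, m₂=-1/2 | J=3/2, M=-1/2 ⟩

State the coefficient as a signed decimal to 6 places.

+√(1/15) = +0.258199

triangle: 1!×1!×2!/5! = 2/120
(j±m)!: 1!×1!×1!×2!×1!×2! = 4
prefactor² = (2J+1)×Δ×N² = 4/15
  k=0: +1/(0!×1!×1!×1!×0!×1!) = 1
  k=1: −1/(1!×0!×0!×0!×1!×2!) = -1/2
Σ = 1/2  ⇒  CG² = 4/15×1/2² = 1/15
CG = +√(1/15) = +0.258199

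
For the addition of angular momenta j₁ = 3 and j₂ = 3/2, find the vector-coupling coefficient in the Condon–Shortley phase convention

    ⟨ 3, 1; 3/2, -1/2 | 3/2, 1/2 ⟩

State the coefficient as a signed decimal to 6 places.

−√(12/35) = -0.585540

triangle: 3!*3!*0!/7! = 36/5040
(j±m)!: 4!*2!*1!*2!*2!*1! = 192
prefactor² = (2J+1)*Δ*N² = 192/35
  k=1: −1/(1!*2!*1!*0!*2!*0!) = -1/4
Σ = -1/4  ⇒  CG² = 192/35*(-1/4)² = 12/35
CG = −√(12/35) = -0.585540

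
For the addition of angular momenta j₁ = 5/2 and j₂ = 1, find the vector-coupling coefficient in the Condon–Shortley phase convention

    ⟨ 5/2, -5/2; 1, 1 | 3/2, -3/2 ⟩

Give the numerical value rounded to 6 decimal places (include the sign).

√[4·2!3!0!/6! · 0!5!2!0!0!3!] = √(96)
  +(−1)^2/∏(2,0,3,0,0,0)! = 1/12  (running 1/12)
⟨..|..⟩ = √(96)·(1/12) = +0.816497

+0.816497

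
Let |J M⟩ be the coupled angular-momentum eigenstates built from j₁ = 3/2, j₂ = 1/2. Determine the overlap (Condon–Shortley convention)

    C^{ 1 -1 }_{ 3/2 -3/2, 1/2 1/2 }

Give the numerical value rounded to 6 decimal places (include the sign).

−√(3/4) = -0.866025

√[3·1!2!0!/4! · 0!3!1!0!0!2!] = √(3)
  +(−1)^1/∏(1,0,2,0,0,0)! = -1/2  (running -1/2)
⟨..|..⟩ = √(3)·(-1/2) = -0.866025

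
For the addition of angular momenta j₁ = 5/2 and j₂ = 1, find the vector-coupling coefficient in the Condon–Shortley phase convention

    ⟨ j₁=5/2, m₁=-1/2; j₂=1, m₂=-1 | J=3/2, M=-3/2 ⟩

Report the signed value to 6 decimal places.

√[4·2!3!0!/6! · 2!3!0!2!0!3!] = √(48/5)
  +(−1)^0/∏(0,2,3,0,0,0)! = 1/12  (running 1/12)
⟨..|..⟩ = √(48/5)·(1/12) = +0.258199

+0.258199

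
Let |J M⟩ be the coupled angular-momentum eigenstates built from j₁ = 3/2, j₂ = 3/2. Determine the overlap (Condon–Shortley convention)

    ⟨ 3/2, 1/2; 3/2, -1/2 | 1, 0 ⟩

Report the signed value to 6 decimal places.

−√(1/20) = -0.223607

√[3·2!1!1!/5! · 2!1!1!2!1!1!] = √(1/5)
  +(−1)^0/∏(0,2,1,1,0,0)! = 1/2  (running 1/2)
  +(−1)^1/∏(1,1,0,0,1,1)! = -1  (running -1/2)
⟨..|..⟩ = √(1/5)·(-1/2) = -0.223607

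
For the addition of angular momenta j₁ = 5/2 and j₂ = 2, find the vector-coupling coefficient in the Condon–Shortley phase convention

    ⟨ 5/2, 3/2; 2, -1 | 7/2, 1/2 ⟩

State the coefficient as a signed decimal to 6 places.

+√(121/315) = +0.619780

j₁+j₂−J=1  J+j₁−j₂=4  J−j₁+j₂=3  j₁+j₂+J+1=9
(j₁±m₁, j₂±m₂, J±M) = (4,1,1,3,4,3)
P² = 2304/35
sum k=0..1:
  [0] +1/12 = 1/12
  [1] −1/144 = -1/144
S = 11/144
C² = P²·S² = 121/315 ; C = +0.619780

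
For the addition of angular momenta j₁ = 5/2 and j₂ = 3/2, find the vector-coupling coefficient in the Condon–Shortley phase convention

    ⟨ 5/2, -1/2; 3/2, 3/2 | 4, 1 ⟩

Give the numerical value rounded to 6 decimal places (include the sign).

+0.422577  (= +√(5/28))

triangle: 0!·5!·3!/9! = 720/362880
(j±m)!: 2!·3!·3!·0!·5!·3! = 51840
prefactor² = (2J+1)·Δ·N² = 6480/7
  k=0: +1/(0!·0!·3!·3!·2!·0!) = 1/72
Σ = 1/72  ⇒  CG² = 6480/7·1/72² = 5/28
CG = +√(5/28) = +0.422577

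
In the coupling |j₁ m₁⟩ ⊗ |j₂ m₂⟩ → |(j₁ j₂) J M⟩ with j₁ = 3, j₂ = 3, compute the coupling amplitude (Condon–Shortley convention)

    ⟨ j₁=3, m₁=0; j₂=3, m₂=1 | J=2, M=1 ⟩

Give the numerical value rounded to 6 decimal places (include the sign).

+0.154303

√[5·4!2!2!/9! · 3!3!4!2!3!1!] = √(96/7)
  +(−1)^2/∏(2,2,1,2,1,0)! = 1/8  (running 1/8)
  +(−1)^3/∏(3,1,0,1,2,1)! = -1/12  (running 1/24)
⟨..|..⟩ = √(96/7)·(1/24) = +0.154303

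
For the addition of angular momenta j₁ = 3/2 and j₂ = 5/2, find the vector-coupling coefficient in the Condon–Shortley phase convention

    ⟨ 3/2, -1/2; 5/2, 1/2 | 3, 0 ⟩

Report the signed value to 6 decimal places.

−√(1/5) = -0.447214

triangle: 1!*2!*4!/8! = 48/40320
(j±m)!: 1!*2!*3!*2!*3!*3! = 864
prefactor² = (2J+1)*Δ*N² = 36/5
  k=0: +1/(0!*1!*2!*3!*0!*1!) = 1/12
  k=1: −1/(1!*0!*1!*2!*1!*2!) = -1/4
Σ = -1/6  ⇒  CG² = 36/5*(-1/6)² = 1/5
CG = −√(1/5) = -0.447214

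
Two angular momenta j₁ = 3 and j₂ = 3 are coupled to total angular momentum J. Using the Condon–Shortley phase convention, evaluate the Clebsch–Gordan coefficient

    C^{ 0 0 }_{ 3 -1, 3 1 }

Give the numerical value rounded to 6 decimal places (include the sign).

+√(1/7) = +0.377964

j₁+j₂−J=6  J+j₁−j₂=0  J−j₁+j₂=0  j₁+j₂+J+1=7
(j₁±m₁, j₂±m₂, J±M) = (2,4,4,2,0,0)
P² = 2304/7
sum k=4..4:
  [4] +1/48 = 1/48
S = 1/48
C² = P²·S² = 1/7 ; C = +0.377964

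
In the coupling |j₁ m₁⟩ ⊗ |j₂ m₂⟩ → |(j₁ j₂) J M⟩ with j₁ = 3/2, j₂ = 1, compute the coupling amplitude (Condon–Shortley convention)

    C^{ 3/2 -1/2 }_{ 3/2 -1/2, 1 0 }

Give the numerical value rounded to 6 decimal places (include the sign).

−√(1/15) = -0.258199

j₁+j₂−J=1  J+j₁−j₂=2  J−j₁+j₂=1  j₁+j₂+J+1=5
(j₁±m₁, j₂±m₂, J±M) = (1,2,1,1,1,2)
P² = 4/15
sum k=0..1:
  [0] +1/2 = 1/2
  [1] −1/1 = -1
S = -1/2
C² = P²·S² = 1/15 ; C = -0.258199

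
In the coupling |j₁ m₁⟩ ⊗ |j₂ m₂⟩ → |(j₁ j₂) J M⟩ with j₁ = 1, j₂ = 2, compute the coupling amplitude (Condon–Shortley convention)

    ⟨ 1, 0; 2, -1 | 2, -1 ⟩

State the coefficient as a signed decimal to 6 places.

+√(1/6) = +0.408248

triangle: 1!×1!×3!/6! = 6/720
(j±m)!: 1!×1!×1!×3!×1!×3! = 36
prefactor² = (2J+1)×Δ×N² = 3/2
  k=0: +1/(0!×1!×1!×1!×0!×2!) = 1/2
  k=1: −1/(1!×0!×0!×0!×1!×3!) = -1/6
Σ = 1/3  ⇒  CG² = 3/2×1/3² = 1/6
CG = +√(1/6) = +0.408248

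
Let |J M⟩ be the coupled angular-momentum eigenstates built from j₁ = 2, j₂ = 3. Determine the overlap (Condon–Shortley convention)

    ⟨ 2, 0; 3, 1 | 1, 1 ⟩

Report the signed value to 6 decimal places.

triangle: 4!×0!×2!/7! = 48/5040
(j±m)!: 2!×2!×4!×2!×2!×0! = 384
prefactor² = (2J+1)×Δ×N² = 384/35
  k=2: +1/(2!×2!×0!×2!×0!×0!) = 1/8
Σ = 1/8  ⇒  CG² = 384/35×1/8² = 6/35
CG = +√(6/35) = +0.414039

+√(6/35) = +0.414039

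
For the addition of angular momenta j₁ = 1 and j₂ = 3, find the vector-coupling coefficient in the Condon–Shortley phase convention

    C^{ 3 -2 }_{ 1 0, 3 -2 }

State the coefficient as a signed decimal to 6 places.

j₁+j₂−J=1  J+j₁−j₂=1  J−j₁+j₂=5  j₁+j₂+J+1=8
(j₁±m₁, j₂±m₂, J±M) = (1,1,1,5,1,5)
P² = 300
sum k=0..1:
  [0] +1/24 = 1/24
  [1] −1/120 = -1/120
S = 1/30
C² = P²·S² = 1/3 ; C = +0.577350

+√(1/3) ≈ +0.577350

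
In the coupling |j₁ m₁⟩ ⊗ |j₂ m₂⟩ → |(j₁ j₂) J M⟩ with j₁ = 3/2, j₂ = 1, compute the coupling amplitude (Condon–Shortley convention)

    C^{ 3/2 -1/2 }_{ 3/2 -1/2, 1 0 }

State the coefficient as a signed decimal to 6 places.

triangle: 1!·2!·1!/5! = 2/120
(j±m)!: 1!·2!·1!·1!·1!·2! = 4
prefactor² = (2J+1)·Δ·N² = 4/15
  k=0: +1/(0!·1!·2!·1!·0!·0!) = 1/2
  k=1: −1/(1!·0!·1!·0!·1!·1!) = -1
Σ = -1/2  ⇒  CG² = 4/15·(-1/2)² = 1/15
CG = −√(1/15) = -0.258199

-0.258199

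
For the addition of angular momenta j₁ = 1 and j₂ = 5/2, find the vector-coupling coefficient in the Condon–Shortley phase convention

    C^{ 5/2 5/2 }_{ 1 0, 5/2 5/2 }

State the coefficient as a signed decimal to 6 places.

triangle: 1!×1!×4!/7! = 24/5040
(j±m)!: 1!×1!×5!×0!×5!×0! = 14400
prefactor² = (2J+1)×Δ×N² = 2880/7
  k=1: −1/(1!×0!×0!×4!×1!×0!) = -1/24
Σ = -1/24  ⇒  CG² = 2880/7×(-1/24)² = 5/7
CG = −√(5/7) = -0.845154

−√(5/7) ≈ -0.845154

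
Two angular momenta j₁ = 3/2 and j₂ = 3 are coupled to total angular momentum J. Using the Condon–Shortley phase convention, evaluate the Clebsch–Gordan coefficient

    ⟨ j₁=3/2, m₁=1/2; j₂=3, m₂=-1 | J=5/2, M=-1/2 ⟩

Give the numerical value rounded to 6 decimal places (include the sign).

√[6·2!1!4!/8! · 2!1!2!4!2!3!] = √(288/35)
  +(−1)^0/∏(0,2,1,2,0,2)! = 1/8  (running 1/8)
  +(−1)^1/∏(1,1,0,1,1,3)! = -1/6  (running -1/24)
⟨..|..⟩ = √(288/35)·(-1/24) = -0.119523

-0.119523  (= −√(1/70))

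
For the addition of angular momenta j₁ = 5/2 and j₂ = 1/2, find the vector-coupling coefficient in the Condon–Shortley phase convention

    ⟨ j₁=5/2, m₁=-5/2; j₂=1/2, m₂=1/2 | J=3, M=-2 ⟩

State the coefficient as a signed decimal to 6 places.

triangle: 0!×5!×1!/7! = 120/5040
(j±m)!: 0!×5!×1!×0!×1!×5! = 14400
prefactor² = (2J+1)×Δ×N² = 2400
  k=0: +1/(0!×0!×5!×1!×0!×0!) = 1/120
Σ = 1/120  ⇒  CG² = 2400×1/120² = 1/6
CG = +√(1/6) = +0.408248

+0.408248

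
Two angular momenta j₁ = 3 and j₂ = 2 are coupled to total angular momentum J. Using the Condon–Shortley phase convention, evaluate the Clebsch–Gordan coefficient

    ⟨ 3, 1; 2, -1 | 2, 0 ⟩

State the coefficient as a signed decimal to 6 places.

triangle: 3!*3!*1!/8! = 36/40320
(j±m)!: 4!*2!*1!*3!*2!*2! = 1152
prefactor² = (2J+1)*Δ*N² = 36/7
  k=0: +1/(0!*3!*2!*1!*1!*0!) = 1/12
  k=1: −1/(1!*2!*1!*0!*2!*1!) = -1/4
Σ = -1/6  ⇒  CG² = 36/7*(-1/6)² = 1/7
CG = −√(1/7) = -0.377964

−√(1/7) = -0.377964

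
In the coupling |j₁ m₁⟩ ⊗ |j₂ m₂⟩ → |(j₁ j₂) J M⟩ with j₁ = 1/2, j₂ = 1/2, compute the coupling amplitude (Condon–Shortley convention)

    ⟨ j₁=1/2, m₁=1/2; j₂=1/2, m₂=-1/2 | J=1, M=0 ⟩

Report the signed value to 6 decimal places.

+0.707107

triangle: 0!*1!*1!/3! = 1/6
(j±m)!: 1!*0!*0!*1!*1!*1! = 1
prefactor² = (2J+1)*Δ*N² = 1/2
  k=0: +1/(0!*0!*0!*0!*1!*1!) = 1
Σ = 1  ⇒  CG² = 1/2*1² = 1/2
CG = +√(1/2) = +0.707107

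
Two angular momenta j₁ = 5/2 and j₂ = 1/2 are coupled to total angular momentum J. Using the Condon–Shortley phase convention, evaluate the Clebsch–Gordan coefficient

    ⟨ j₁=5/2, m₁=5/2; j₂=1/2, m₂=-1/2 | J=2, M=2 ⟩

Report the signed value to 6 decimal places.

+0.912871

j₁+j₂−J=1  J+j₁−j₂=4  J−j₁+j₂=0  j₁+j₂+J+1=6
(j₁±m₁, j₂±m₂, J±M) = (5,0,0,1,4,0)
P² = 480
sum k=0..0:
  [0] +1/24 = 1/24
S = 1/24
C² = P²·S² = 5/6 ; C = +0.912871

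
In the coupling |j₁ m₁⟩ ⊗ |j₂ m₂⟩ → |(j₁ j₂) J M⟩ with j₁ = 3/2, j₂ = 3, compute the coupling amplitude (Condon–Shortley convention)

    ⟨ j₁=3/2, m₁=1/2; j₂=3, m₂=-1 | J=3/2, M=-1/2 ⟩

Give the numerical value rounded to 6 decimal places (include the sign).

−√(12/35) ≈ -0.585540

triangle: 3!*0!*3!/7! = 36/5040
(j±m)!: 2!*1!*2!*4!*1!*2! = 192
prefactor² = (2J+1)*Δ*N² = 192/35
  k=1: −1/(1!*2!*0!*1!*0!*2!) = -1/4
Σ = -1/4  ⇒  CG² = 192/35*(-1/4)² = 12/35
CG = −√(12/35) = -0.585540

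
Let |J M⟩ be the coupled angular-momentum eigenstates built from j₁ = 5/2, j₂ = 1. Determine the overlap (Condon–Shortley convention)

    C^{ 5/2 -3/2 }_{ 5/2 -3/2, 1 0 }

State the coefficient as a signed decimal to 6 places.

-0.507093

triangle: 1!·4!·1!/7! = 24/5040
(j±m)!: 1!·4!·1!·1!·1!·4! = 576
prefactor² = (2J+1)·Δ·N² = 576/35
  k=0: +1/(0!·1!·4!·1!·0!·0!) = 1/24
  k=1: −1/(1!·0!·3!·0!·1!·1!) = -1/6
Σ = -1/8  ⇒  CG² = 576/35·(-1/8)² = 9/35
CG = −√(9/35) = -0.507093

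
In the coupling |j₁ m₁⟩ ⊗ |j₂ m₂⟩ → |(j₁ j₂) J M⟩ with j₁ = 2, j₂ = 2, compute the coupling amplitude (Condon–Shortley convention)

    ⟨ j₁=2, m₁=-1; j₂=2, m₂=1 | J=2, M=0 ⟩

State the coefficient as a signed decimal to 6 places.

j₁+j₂−J=2  J+j₁−j₂=2  J−j₁+j₂=2  j₁+j₂+J+1=7
(j₁±m₁, j₂±m₂, J±M) = (1,3,3,1,2,2)
P² = 8/7
sum k=1..2:
  [1] −1/4 = -1/4
  [2] +1/2 = 1/2
S = 1/4
C² = P²·S² = 1/14 ; C = +0.267261

+0.267261  (= +√(1/14))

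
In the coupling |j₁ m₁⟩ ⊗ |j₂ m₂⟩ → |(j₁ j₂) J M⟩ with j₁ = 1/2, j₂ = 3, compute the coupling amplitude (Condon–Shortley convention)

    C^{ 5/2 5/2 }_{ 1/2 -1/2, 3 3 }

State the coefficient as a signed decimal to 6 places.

triangle: 1!*0!*5!/7! = 120/5040
(j±m)!: 0!*1!*6!*0!*5!*0! = 86400
prefactor² = (2J+1)*Δ*N² = 86400/7
  k=1: −1/(1!*0!*0!*5!*0!*0!) = -1/120
Σ = -1/120  ⇒  CG² = 86400/7*(-1/120)² = 6/7
CG = −√(6/7) = -0.925820

-0.925820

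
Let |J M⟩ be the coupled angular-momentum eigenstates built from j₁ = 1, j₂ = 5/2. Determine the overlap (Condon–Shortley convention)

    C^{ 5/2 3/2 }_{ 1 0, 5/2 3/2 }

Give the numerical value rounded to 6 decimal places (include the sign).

-0.507093

triangle: 1!*1!*4!/7! = 24/5040
(j±m)!: 1!*1!*4!*1!*4!*1! = 576
prefactor² = (2J+1)*Δ*N² = 576/35
  k=0: +1/(0!*1!*1!*4!*0!*0!) = 1/24
  k=1: −1/(1!*0!*0!*3!*1!*1!) = -1/6
Σ = -1/8  ⇒  CG² = 576/35*(-1/8)² = 9/35
CG = −√(9/35) = -0.507093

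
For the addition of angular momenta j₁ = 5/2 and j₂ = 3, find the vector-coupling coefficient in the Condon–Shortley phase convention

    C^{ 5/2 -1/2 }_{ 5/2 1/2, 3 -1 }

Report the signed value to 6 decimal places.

triangle: 3!·2!·3!/9! = 72/362880
(j±m)!: 3!·2!·2!·4!·2!·3! = 6912
prefactor² = (2J+1)·Δ·N² = 288/35
  k=0: +1/(0!·3!·2!·2!·0!·1!) = 1/24
  k=1: −1/(1!·2!·1!·1!·1!·2!) = -1/4
  k=2: +1/(2!·1!·0!·0!·2!·3!) = 1/24
Σ = -1/6  ⇒  CG² = 288/35·(-1/6)² = 8/35
CG = −√(8/35) = -0.478091

-0.478091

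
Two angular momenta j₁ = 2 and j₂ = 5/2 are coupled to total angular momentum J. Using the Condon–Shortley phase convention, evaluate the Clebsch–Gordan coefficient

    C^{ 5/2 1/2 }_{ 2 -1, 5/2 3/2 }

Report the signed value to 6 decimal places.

triangle: 2!*2!*3!/8! = 24/40320
(j±m)!: 1!*3!*4!*1!*3!*2! = 1728
prefactor² = (2J+1)*Δ*N² = 216/35
  k=1: −1/(1!*1!*2!*3!*0!*0!) = -1/12
  k=2: +1/(2!*0!*1!*2!*1!*1!) = 1/4
Σ = 1/6  ⇒  CG² = 216/35*1/6² = 6/35
CG = +√(6/35) = +0.414039

+0.414039  (= +√(6/35))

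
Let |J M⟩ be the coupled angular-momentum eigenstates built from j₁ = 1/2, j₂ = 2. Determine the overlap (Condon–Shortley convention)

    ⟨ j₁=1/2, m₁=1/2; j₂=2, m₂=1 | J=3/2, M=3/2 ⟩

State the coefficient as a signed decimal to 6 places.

j₁+j₂−J=1  J+j₁−j₂=0  J−j₁+j₂=3  j₁+j₂+J+1=5
(j₁±m₁, j₂±m₂, J±M) = (1,0,3,1,3,0)
P² = 36/5
sum k=0..0:
  [0] +1/6 = 1/6
S = 1/6
C² = P²·S² = 1/5 ; C = +0.447214

+√(1/5) = +0.447214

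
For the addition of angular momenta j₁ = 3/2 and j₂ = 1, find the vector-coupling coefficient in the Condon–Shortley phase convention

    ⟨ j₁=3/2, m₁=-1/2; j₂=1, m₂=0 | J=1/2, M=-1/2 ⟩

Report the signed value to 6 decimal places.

triangle: 2!×1!×0!/4! = 2/24
(j±m)!: 1!×2!×1!×1!×0!×1! = 2
prefactor² = (2J+1)×Δ×N² = 1/3
  k=1: −1/(1!×1!×1!×0!×0!×0!) = -1
Σ = -1  ⇒  CG² = 1/3×(-1)² = 1/3
CG = −√(1/3) = -0.577350

−√(1/3) ≈ -0.577350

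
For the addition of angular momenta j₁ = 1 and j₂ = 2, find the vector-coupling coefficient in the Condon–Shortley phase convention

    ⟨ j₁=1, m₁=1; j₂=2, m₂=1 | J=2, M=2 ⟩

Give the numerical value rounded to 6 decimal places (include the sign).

+√(1/3) = +0.577350

√[5·1!1!3!/6! · 2!0!3!1!4!0!] = √(12)
  +(−1)^0/∏(0,1,0,3,1,0)! = 1/6  (running 1/6)
⟨..|..⟩ = √(12)·(1/6) = +0.577350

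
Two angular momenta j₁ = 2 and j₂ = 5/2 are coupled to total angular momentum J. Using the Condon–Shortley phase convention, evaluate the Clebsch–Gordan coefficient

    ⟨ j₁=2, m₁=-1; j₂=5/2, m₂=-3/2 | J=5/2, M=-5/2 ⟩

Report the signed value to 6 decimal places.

√[6·2!2!3!/8! · 1!3!1!4!0!5!] = √(432/7)
  +(−1)^1/∏(1,1,2,0,0,3)! = -1/12  (running -1/12)
⟨..|..⟩ = √(432/7)·(-1/12) = -0.654654

−√(3/7) = -0.654654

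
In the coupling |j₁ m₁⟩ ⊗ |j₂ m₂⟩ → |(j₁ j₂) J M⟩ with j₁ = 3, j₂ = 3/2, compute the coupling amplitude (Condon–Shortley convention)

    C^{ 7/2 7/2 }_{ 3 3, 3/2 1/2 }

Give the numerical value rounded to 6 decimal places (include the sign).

+0.816497  (= +√(2/3))

√[8·1!5!2!/9! · 6!0!2!1!7!0!] = √(38400)
  +(−1)^0/∏(0,1,0,2,5,0)! = 1/240  (running 1/240)
⟨..|..⟩ = √(38400)·(1/240) = +0.816497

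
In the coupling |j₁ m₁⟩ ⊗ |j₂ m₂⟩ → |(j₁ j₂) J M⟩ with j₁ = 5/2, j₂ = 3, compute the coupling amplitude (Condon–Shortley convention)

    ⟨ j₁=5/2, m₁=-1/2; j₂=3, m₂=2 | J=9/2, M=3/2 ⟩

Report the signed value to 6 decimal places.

-0.604815  (= −√(169/462))

j₁+j₂−J=1  J+j₁−j₂=4  J−j₁+j₂=5  j₁+j₂+J+1=11
(j₁±m₁, j₂±m₂, J±M) = (2,3,5,1,6,3)
P² = 345600/77
sum k=0..1:
  [0] +1/720 = 1/720
  [1] −1/96 = -1/96
S = -13/1440
C² = P²·S² = 169/462 ; C = -0.604815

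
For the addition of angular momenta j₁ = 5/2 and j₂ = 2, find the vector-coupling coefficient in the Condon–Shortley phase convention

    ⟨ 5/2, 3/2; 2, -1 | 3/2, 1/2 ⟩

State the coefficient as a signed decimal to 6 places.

j₁+j₂−J=3  J+j₁−j₂=2  J−j₁+j₂=1  j₁+j₂+J+1=7
(j₁±m₁, j₂±m₂, J±M) = (4,1,1,3,2,1)
P² = 96/35
sum k=0..1:
  [0] +1/6 = 1/6
  [1] −1/4 = -1/4
S = -1/12
C² = P²·S² = 2/105 ; C = -0.138013

-0.138013  (= −√(2/105))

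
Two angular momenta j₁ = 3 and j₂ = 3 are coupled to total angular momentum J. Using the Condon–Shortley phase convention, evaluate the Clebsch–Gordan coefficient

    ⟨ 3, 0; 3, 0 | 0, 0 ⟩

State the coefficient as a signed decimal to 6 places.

√[1·6!0!0!/7! · 3!3!3!3!0!0!] = √(1296/7)
  +(−1)^3/∏(3,3,0,0,0,0)! = -1/36  (running -1/36)
⟨..|..⟩ = √(1296/7)·(-1/36) = -0.377964

−√(1/7) = -0.377964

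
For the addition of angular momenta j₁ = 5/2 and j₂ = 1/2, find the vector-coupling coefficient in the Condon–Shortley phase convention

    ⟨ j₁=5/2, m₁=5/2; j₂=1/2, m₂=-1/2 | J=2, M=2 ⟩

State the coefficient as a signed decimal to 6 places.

+√(5/6) = +0.912871

j₁+j₂−J=1  J+j₁−j₂=4  J−j₁+j₂=0  j₁+j₂+J+1=6
(j₁±m₁, j₂±m₂, J±M) = (5,0,0,1,4,0)
P² = 480
sum k=0..0:
  [0] +1/24 = 1/24
S = 1/24
C² = P²·S² = 5/6 ; C = +0.912871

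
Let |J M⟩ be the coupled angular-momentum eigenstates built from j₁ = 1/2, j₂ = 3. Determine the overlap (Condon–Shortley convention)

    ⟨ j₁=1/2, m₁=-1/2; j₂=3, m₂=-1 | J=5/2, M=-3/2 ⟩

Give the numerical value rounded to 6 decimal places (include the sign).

-0.534522  (= −√(2/7))

√[6·1!0!5!/7! · 0!1!2!4!1!4!] = √(1152/7)
  +(−1)^1/∏(1,0,0,1,0,4)! = -1/24  (running -1/24)
⟨..|..⟩ = √(1152/7)·(-1/24) = -0.534522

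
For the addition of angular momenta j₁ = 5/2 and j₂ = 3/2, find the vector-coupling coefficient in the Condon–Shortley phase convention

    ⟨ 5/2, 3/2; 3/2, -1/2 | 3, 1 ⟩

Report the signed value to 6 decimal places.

j₁+j₂−J=1  J+j₁−j₂=4  J−j₁+j₂=2  j₁+j₂+J+1=8
(j₁±m₁, j₂±m₂, J±M) = (4,1,1,2,4,2)
P² = 96/5
sum k=0..1:
  [0] +1/6 = 1/6
  [1] −1/48 = -1/48
S = 7/48
C² = P²·S² = 49/120 ; C = +0.639010

+√(49/120) ≈ +0.639010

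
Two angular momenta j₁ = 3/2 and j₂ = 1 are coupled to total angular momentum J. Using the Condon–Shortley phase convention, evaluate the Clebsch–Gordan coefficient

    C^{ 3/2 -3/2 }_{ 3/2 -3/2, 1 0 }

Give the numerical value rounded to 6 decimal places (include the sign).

j₁+j₂−J=1  J+j₁−j₂=2  J−j₁+j₂=1  j₁+j₂+J+1=5
(j₁±m₁, j₂±m₂, J±M) = (0,3,1,1,0,3)
P² = 12/5
sum k=1..1:
  [1] −1/2 = -1/2
S = -1/2
C² = P²·S² = 3/5 ; C = -0.774597

-0.774597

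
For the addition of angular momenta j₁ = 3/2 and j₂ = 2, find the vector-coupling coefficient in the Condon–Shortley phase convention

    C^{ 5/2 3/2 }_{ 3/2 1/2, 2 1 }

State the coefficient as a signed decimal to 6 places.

√[6·1!2!3!/7! · 2!1!3!1!4!1!] = √(144/35)
  +(−1)^0/∏(0,1,1,3,1,0)! = 1/6  (running 1/6)
  +(−1)^1/∏(1,0,0,2,2,1)! = -1/4  (running -1/12)
⟨..|..⟩ = √(144/35)·(-1/12) = -0.169031

−√(1/35) ≈ -0.169031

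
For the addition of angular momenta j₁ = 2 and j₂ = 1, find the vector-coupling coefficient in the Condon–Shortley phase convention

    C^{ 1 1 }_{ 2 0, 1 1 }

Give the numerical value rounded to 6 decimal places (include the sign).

+√(1/10) = +0.316228

√[3·2!2!0!/5! · 2!2!2!0!2!0!] = √(8/5)
  +(−1)^2/∏(2,0,0,0,2,0)! = 1/4  (running 1/4)
⟨..|..⟩ = √(8/5)·(1/4) = +0.316228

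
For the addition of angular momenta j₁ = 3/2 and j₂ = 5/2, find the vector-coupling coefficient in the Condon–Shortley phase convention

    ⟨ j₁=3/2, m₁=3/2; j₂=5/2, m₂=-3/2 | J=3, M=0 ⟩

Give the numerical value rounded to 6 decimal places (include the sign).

triangle: 1!×2!×4!/8! = 48/40320
(j±m)!: 3!×0!×1!×4!×3!×3! = 5184
prefactor² = (2J+1)×Δ×N² = 216/5
  k=0: +1/(0!×1!×0!×1!×2!×3!) = 1/12
Σ = 1/12  ⇒  CG² = 216/5×1/12² = 3/10
CG = +√(3/10) = +0.547723

+0.547723  (= +√(3/10))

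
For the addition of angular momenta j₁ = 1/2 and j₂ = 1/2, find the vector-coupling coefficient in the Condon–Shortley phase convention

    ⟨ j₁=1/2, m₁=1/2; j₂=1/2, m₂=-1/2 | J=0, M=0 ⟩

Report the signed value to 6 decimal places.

+0.707107

triangle: 1!×0!×0!/2! = 1/2
(j±m)!: 1!×0!×0!×1!×0!×0! = 1
prefactor² = (2J+1)×Δ×N² = 1/2
  k=0: +1/(0!×1!×0!×0!×0!×0!) = 1
Σ = 1  ⇒  CG² = 1/2×1² = 1/2
CG = +√(1/2) = +0.707107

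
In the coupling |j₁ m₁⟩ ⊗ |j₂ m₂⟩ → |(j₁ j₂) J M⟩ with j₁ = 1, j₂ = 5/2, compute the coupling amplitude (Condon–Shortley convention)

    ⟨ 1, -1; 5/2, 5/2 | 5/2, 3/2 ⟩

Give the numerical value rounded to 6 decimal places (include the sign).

-0.534522

√[6·1!1!4!/7! · 0!2!5!0!4!1!] = √(1152/7)
  +(−1)^1/∏(1,0,1,4,0,0)! = -1/24  (running -1/24)
⟨..|..⟩ = √(1152/7)·(-1/24) = -0.534522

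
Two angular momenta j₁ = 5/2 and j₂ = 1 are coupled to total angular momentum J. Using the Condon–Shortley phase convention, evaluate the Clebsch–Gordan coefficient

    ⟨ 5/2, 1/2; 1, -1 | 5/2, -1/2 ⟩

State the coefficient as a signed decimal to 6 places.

triangle: 1!·4!·1!/7! = 24/5040
(j±m)!: 3!·2!·0!·2!·2!·3! = 288
prefactor² = (2J+1)·Δ·N² = 288/35
  k=0: +1/(0!·1!·2!·0!·2!·1!) = 1/4
Σ = 1/4  ⇒  CG² = 288/35·1/4² = 18/35
CG = +√(18/35) = +0.717137

+√(18/35) = +0.717137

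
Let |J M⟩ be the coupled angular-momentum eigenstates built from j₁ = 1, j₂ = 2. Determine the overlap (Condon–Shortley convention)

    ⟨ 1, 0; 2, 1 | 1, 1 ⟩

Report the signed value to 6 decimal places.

√[3·2!0!2!/5! · 1!1!3!1!2!0!] = √(6/5)
  +(−1)^1/∏(1,1,0,2,0,0)! = -1/2  (running -1/2)
⟨..|..⟩ = √(6/5)·(-1/2) = -0.547723

-0.547723  (= −√(3/10))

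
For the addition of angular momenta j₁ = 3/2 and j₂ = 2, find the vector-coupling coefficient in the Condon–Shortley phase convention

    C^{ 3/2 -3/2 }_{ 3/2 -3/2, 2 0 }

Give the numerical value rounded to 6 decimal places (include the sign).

+√(1/5) = +0.447214

triangle: 2!×1!×2!/6! = 4/720
(j±m)!: 0!×3!×2!×2!×0!×3! = 144
prefactor² = (2J+1)×Δ×N² = 16/5
  k=2: +1/(2!×0!×1!×0!×0!×2!) = 1/4
Σ = 1/4  ⇒  CG² = 16/5×1/4² = 1/5
CG = +√(1/5) = +0.447214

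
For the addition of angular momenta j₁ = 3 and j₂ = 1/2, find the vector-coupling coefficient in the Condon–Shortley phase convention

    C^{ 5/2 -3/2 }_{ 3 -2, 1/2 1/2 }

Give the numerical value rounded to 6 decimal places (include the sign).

-0.845154

j₁+j₂−J=1  J+j₁−j₂=5  J−j₁+j₂=0  j₁+j₂+J+1=7
(j₁±m₁, j₂±m₂, J±M) = (1,5,1,0,1,4)
P² = 2880/7
sum k=1..1:
  [1] −1/24 = -1/24
S = -1/24
C² = P²·S² = 5/7 ; C = -0.845154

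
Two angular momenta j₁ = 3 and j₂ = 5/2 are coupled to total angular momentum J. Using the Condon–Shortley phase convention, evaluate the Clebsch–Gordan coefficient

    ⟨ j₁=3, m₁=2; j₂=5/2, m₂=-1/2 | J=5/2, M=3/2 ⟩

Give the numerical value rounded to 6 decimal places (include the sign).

-0.267261  (= −√(1/14))

triangle: 3!×3!×2!/9! = 72/362880
(j±m)!: 5!×1!×2!×3!×4!×1! = 34560
prefactor² = (2J+1)×Δ×N² = 288/7
  k=0: +1/(0!×3!×1!×2!×2!×0!) = 1/24
  k=1: −1/(1!×2!×0!×1!×3!×1!) = -1/12
Σ = -1/24  ⇒  CG² = 288/7×(-1/24)² = 1/14
CG = −√(1/14) = -0.267261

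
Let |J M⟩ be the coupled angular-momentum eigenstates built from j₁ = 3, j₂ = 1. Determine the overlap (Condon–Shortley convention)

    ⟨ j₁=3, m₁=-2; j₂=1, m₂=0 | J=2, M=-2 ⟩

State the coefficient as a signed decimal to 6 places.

triangle: 2!*4!*0!/7! = 48/5040
(j±m)!: 1!*5!*1!*1!*0!*4! = 2880
prefactor² = (2J+1)*Δ*N² = 960/7
  k=1: −1/(1!*1!*4!*0!*0!*0!) = -1/24
Σ = -1/24  ⇒  CG² = 960/7*(-1/24)² = 5/21
CG = −√(5/21) = -0.487950

-0.487950  (= −√(5/21))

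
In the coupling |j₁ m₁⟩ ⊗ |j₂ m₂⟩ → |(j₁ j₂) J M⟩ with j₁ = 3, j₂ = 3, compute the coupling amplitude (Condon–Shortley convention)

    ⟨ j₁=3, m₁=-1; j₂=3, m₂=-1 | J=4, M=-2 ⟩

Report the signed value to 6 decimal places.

j₁+j₂−J=2  J+j₁−j₂=4  J−j₁+j₂=4  j₁+j₂+J+1=11
(j₁±m₁, j₂±m₂, J±M) = (2,4,2,4,2,6)
P² = 331776/385
sum k=0..2:
  [0] +1/192 = 1/192
  [1] −1/36 = -1/36
  [2] +1/192 = 1/192
S = -5/288
C² = P²·S² = 20/77 ; C = -0.509647

-0.509647  (= −√(20/77))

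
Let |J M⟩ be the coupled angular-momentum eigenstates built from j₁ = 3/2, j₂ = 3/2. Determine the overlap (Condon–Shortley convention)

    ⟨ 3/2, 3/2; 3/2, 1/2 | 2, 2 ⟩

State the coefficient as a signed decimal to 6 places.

+0.707107

j₁+j₂−J=1  J+j₁−j₂=2  J−j₁+j₂=2  j₁+j₂+J+1=6
(j₁±m₁, j₂±m₂, J±M) = (3,0,2,1,4,0)
P² = 8
sum k=0..0:
  [0] +1/4 = 1/4
S = 1/4
C² = P²·S² = 1/2 ; C = +0.707107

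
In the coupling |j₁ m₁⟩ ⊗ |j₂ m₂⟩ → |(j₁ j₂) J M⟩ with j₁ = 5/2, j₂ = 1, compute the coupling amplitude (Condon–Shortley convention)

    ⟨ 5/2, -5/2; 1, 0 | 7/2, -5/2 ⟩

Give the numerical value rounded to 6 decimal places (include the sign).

+√(2/7) ≈ +0.534522

j₁+j₂−J=0  J+j₁−j₂=5  J−j₁+j₂=2  j₁+j₂+J+1=8
(j₁±m₁, j₂±m₂, J±M) = (0,5,1,1,1,6)
P² = 28800/7
sum k=0..0:
  [0] +1/120 = 1/120
S = 1/120
C² = P²·S² = 2/7 ; C = +0.534522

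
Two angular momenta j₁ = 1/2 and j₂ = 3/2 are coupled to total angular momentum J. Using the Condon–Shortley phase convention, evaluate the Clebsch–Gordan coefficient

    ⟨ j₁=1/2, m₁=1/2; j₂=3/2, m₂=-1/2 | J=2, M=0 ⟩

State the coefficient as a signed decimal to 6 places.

+√(1/2) ≈ +0.707107

j₁+j₂−J=0  J+j₁−j₂=1  J−j₁+j₂=3  j₁+j₂+J+1=5
(j₁±m₁, j₂±m₂, J±M) = (1,0,1,2,2,2)
P² = 2
sum k=0..0:
  [0] +1/2 = 1/2
S = 1/2
C² = P²·S² = 1/2 ; C = +0.707107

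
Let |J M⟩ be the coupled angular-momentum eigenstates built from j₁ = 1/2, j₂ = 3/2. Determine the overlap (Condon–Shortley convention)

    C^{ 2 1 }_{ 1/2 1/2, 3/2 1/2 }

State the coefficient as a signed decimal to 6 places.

+0.866025

√[5·0!1!3!/5! · 1!0!2!1!3!1!] = √(3)
  +(−1)^0/∏(0,0,0,2,1,1)! = 1/2  (running 1/2)
⟨..|..⟩ = √(3)·(1/2) = +0.866025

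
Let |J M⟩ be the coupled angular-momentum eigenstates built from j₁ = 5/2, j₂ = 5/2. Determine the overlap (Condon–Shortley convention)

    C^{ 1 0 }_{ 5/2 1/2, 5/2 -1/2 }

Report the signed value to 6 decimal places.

+√(1/70) = +0.119523

triangle: 4!·1!·1!/7! = 24/5040
(j±m)!: 3!·2!·2!·3!·1!·1! = 144
prefactor² = (2J+1)·Δ·N² = 72/35
  k=1: −1/(1!·3!·1!·1!·0!·0!) = -1/6
  k=2: +1/(2!·2!·0!·0!·1!·1!) = 1/4
Σ = 1/12  ⇒  CG² = 72/35·1/12² = 1/70
CG = +√(1/70) = +0.119523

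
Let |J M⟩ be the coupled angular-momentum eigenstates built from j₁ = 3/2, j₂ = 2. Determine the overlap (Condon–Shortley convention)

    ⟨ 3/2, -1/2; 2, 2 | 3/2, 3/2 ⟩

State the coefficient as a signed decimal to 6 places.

+0.632456  (= +√(2/5))

√[4·2!1!2!/6! · 1!2!4!0!3!0!] = √(32/5)
  +(−1)^2/∏(2,0,0,2,1,0)! = 1/4  (running 1/4)
⟨..|..⟩ = √(32/5)·(1/4) = +0.632456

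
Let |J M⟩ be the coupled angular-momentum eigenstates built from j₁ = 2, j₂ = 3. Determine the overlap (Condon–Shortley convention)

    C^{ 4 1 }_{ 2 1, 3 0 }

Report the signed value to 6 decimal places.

+0.462910

triangle: 1!*3!*5!/10! = 720/3628800
(j±m)!: 3!*1!*3!*3!*5!*3! = 155520
prefactor² = (2J+1)*Δ*N² = 1944/7
  k=0: +1/(0!*1!*1!*3!*2!*2!) = 1/24
  k=1: −1/(1!*0!*0!*2!*3!*3!) = -1/72
Σ = 1/36  ⇒  CG² = 1944/7*1/36² = 3/14
CG = +√(3/14) = +0.462910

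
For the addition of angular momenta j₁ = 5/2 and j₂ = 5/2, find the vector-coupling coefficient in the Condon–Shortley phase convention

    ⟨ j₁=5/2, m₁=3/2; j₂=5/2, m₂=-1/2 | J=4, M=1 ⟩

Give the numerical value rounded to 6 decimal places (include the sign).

√[9·1!4!4!/10! · 4!1!2!3!5!3!] = √(10368/35)
  +(−1)^0/∏(0,1,1,2,3,2)! = 1/24  (running 1/24)
  +(−1)^1/∏(1,0,0,1,4,3)! = -1/144  (running 5/144)
⟨..|..⟩ = √(10368/35)·(5/144) = +0.597614

+√(5/14) ≈ +0.597614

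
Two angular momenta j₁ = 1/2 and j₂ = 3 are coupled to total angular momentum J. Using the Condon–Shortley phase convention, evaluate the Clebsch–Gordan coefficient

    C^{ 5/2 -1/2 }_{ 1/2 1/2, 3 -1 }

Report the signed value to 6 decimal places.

+√(4/7) ≈ +0.755929

triangle: 1!·0!·5!/7! = 120/5040
(j±m)!: 1!·0!·2!·4!·2!·3! = 576
prefactor² = (2J+1)·Δ·N² = 576/7
  k=0: +1/(0!·1!·0!·2!·0!·3!) = 1/12
Σ = 1/12  ⇒  CG² = 576/7·1/12² = 4/7
CG = +√(4/7) = +0.755929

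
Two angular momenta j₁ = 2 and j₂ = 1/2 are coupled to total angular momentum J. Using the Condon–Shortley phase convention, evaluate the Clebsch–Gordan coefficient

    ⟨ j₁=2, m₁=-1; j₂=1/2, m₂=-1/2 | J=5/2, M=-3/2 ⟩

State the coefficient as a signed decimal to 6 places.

+√(4/5) ≈ +0.894427

j₁+j₂−J=0  J+j₁−j₂=4  J−j₁+j₂=1  j₁+j₂+J+1=6
(j₁±m₁, j₂±m₂, J±M) = (1,3,0,1,1,4)
P² = 144/5
sum k=0..0:
  [0] +1/6 = 1/6
S = 1/6
C² = P²·S² = 4/5 ; C = +0.894427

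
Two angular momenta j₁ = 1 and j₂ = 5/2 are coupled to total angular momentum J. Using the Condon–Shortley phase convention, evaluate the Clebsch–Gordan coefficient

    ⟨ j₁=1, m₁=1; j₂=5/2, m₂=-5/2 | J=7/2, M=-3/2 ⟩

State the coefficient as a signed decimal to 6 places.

√[8·0!2!5!/8! · 2!0!0!5!2!5!] = √(19200/7)
  +(−1)^0/∏(0,0,0,0,2,5)! = 1/240  (running 1/240)
⟨..|..⟩ = √(19200/7)·(1/240) = +0.218218

+√(1/21) ≈ +0.218218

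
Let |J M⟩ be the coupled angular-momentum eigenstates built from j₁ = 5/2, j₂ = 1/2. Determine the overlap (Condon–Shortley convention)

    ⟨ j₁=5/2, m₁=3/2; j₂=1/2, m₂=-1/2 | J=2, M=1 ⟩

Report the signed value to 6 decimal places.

j₁+j₂−J=1  J+j₁−j₂=4  J−j₁+j₂=0  j₁+j₂+J+1=6
(j₁±m₁, j₂±m₂, J±M) = (4,1,0,1,3,1)
P² = 24
sum k=0..0:
  [0] +1/6 = 1/6
S = 1/6
C² = P²·S² = 2/3 ; C = +0.816497

+0.816497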